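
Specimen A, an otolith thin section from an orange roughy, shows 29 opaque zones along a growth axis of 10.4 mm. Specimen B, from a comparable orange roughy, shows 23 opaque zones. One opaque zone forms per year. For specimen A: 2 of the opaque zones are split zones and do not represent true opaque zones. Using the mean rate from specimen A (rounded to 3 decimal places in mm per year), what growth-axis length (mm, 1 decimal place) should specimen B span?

8.9 mm

Specimen A: adjusted count: 29 − 2 = 27 opaque zones.
A: 10.4 mm over 27 years gives 10.4 / 27 ≈ 0.385 mm/year.
Length of B = 0.385 × 23 = 8.9 mm.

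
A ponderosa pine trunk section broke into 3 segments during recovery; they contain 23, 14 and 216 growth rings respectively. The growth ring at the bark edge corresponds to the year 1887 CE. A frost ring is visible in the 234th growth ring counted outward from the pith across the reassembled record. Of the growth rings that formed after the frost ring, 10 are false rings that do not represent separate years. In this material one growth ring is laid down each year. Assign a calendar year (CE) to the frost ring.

Total growth rings = 23 + 14 + 216 = 253.
The frost ring sits at growth ring 234 from the pith, so 253 − 234 = 19 growth rings formed after it.
Excluding 10 false growth rings: 19 − 10 = 9.
The growth ring at the bark edge is 1887 CE, so the frost ring dates to 1887 − 9 = 1878 CE.

1878 CE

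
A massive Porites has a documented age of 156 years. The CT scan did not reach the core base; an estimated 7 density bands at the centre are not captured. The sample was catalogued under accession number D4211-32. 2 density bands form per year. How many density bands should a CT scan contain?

305 density bands

156 years at 2 density bands per year gives 156 × 2 = 312 density bands.
Less the 7 uncaptured density bands: 312 − 7 = 305.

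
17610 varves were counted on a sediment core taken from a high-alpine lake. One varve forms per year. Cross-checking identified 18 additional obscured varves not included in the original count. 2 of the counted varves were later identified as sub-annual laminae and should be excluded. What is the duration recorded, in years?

Adjusted count: 17610 − 2 + 18 = 17626 varves.
One varve per year makes the duration 17626 years.

17626 yr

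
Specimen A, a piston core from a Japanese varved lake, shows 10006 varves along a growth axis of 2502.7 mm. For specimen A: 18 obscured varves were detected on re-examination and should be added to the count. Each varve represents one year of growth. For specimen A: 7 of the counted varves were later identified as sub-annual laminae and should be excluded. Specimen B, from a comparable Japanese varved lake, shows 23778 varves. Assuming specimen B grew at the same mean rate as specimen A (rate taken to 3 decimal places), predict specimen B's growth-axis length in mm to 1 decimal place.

Specimen A: after corrections the count is 10006 − 7 + 18 = 10017 varves.
A: 2502.7 mm over 10017 years gives 2502.7 / 10017 ≈ 0.250 mm/year.
B's length ≈ 0.250 × 23778 = 5944.5 mm.

5944.5 mm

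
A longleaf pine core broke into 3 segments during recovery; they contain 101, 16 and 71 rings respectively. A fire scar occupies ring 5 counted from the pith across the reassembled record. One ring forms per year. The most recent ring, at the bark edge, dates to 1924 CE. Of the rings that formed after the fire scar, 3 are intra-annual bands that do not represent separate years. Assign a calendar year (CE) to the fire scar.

Total rings = 101 + 16 + 71 = 188.
The fire scar sits at ring 5 from the pith, so 188 − 5 = 183 rings formed after it.
Excluding 3 false rings: 183 − 3 = 180.
The ring at the bark edge is 1924 CE, so the fire scar dates to 1924 − 180 = 1744 CE.

1744 CE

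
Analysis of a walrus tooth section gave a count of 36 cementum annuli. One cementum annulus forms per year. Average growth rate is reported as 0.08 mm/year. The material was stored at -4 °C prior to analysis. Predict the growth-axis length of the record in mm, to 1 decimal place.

36 years of growth are recorded.
Length ≈ 0.08 × 36 = 2.9 mm.

2.9 mm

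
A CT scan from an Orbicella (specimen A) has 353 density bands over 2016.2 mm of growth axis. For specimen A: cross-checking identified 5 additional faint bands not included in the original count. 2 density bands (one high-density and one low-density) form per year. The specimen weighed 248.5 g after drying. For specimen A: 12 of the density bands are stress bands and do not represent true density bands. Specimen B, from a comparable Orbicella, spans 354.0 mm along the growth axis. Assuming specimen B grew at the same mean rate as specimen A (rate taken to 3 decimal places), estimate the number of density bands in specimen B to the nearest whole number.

Specimen A: adjusted count: 353 − 12 + 5 = 346 density bands.
Specimen A: with 2 density bands per year, 346 / 2 = 173 years.
A: 2016.2 mm over 173 years gives 2016.2 / 173 ≈ 11.654 mm per year.
Specimen B: 354.0 mm / 11.654 mm per year = 30.38 years; at 2 density bands per year that is 30.38 × 2 ≈ 61 density bands.

61 density bands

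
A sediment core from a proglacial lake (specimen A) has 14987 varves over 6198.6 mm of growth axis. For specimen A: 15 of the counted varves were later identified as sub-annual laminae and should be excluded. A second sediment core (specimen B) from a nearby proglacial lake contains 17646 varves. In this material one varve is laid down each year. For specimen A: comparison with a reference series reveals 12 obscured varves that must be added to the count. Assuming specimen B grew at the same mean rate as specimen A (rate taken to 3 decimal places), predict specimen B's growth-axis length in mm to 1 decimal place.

Specimen A: true varve count = 14987 − 15 + 12 = 14984.
A: 6198.6 mm over 14984 years gives 6198.6 / 14984 ≈ 0.414 mm per year.
For B, 0.414 mm/year × 17646 years = 7305.4 mm.

7305.4 mm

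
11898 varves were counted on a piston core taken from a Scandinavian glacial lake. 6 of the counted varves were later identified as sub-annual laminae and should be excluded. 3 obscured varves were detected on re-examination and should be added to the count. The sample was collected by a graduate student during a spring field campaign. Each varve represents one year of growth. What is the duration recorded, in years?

Adjusted count: 11898 − 6 + 3 = 11895 varves.
At one varve per year, that is 11895 years.

11895 years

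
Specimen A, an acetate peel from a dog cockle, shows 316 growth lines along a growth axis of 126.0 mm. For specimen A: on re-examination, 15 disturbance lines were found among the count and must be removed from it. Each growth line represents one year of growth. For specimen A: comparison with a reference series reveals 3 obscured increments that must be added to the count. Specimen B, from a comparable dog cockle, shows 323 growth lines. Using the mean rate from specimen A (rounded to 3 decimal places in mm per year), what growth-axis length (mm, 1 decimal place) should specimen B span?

133.7 mm

Specimen A: correcting the raw count gives 316 − 15 + 3 = 304 true growth lines.
A: Mean rate = 126.0 mm / 304 years ≈ 0.414 mm per year.
B's length ≈ 0.414 × 323 = 133.7 mm.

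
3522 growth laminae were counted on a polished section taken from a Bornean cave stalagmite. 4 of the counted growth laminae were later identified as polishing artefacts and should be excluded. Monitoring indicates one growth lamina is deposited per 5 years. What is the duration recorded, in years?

17590 years

After corrections the count is 3522 − 4 = 3518 growth laminae.
Multiplying by 5 years per growth lamina: 3518 × 5 = 17590 years.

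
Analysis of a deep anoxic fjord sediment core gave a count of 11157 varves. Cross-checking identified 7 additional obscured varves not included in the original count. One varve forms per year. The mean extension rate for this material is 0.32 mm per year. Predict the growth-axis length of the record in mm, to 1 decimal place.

3572.5 mm

Correcting the raw count gives 11157 + 7 = 11164 true varves.
11164 years at 0.32 mm/year gives 0.32 × 11164 = 3572.5 mm.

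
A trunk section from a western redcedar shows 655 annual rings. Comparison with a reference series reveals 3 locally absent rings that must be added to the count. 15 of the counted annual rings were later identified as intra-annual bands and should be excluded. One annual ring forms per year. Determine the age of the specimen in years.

643 years

After corrections the count is 655 − 15 + 3 = 643 annual rings.
With a one-to-one annual ring periodicity this is 643 years.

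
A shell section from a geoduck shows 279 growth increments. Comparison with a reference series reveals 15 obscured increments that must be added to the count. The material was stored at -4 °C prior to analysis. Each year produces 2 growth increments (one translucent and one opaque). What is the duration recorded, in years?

147 years

After corrections the count is 279 + 15 = 294 growth increments.
With 2 growth increments per year, 294 / 2 = 147 years.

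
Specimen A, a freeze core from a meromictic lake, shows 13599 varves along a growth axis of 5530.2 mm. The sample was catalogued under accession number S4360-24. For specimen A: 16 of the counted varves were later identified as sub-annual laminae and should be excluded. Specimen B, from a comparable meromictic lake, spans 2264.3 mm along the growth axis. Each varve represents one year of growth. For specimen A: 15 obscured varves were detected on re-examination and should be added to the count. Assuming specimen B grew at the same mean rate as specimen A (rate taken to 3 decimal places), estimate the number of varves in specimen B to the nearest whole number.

5563 varves

Specimen A: true varve count = 13599 − 16 + 15 = 13598.
A: 5530.2 mm over 13598 years gives 5530.2 / 13598 ≈ 0.407 mm per year.
For B, 2264.3 / 0.407 = 5563.39 years ≈ 5563 varves.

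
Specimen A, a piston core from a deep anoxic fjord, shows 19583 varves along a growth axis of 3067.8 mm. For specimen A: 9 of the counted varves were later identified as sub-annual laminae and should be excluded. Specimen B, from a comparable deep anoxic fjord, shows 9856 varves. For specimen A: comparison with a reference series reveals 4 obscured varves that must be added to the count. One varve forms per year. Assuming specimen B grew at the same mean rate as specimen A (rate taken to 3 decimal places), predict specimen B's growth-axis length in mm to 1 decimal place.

Specimen A: adjusted count: 19583 − 9 + 4 = 19578 varves.
A: 3067.8 mm over 19578 years gives 3067.8 / 19578 ≈ 0.157 mm per year.
Length of B = 0.157 × 9856 = 1547.4 mm.

1547.4 mm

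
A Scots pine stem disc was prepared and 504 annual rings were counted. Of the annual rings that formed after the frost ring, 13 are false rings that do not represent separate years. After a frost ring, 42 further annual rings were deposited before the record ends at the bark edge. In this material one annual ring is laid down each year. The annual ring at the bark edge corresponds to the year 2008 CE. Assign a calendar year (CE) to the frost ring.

There are 42 annual rings younger than the frost ring.
42 − 13 false = 29 true annual rings after the frost ring.
2008 − 29 = 1979 CE.

1979 CE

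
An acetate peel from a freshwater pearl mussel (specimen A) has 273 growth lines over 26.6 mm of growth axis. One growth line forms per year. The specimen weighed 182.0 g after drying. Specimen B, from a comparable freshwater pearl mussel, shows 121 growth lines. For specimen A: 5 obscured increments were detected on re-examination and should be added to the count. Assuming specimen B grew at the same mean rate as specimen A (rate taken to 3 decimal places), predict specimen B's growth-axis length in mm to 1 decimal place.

Specimen A: adjusted count: 273 + 5 = 278 growth lines.
A: 26.6 mm over 278 years gives 26.6 / 278 ≈ 0.096 mm per year.
Length of B = 0.096 × 121 = 11.6 mm.

11.6 mm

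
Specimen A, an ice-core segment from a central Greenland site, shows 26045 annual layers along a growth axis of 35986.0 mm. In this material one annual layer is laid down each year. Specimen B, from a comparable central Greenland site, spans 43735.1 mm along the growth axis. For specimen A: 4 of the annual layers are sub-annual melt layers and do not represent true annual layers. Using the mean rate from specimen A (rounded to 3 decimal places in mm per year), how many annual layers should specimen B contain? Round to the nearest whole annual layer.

Specimen A: adjusted count: 26045 − 4 = 26041 annual layers.
A: Mean rate = 35986.0 mm / 26041 years ≈ 1.382 mm per year.
For B, 43735.1 / 1.382 = 31646.24 years ≈ 31646 annual layers.

31646 annual layers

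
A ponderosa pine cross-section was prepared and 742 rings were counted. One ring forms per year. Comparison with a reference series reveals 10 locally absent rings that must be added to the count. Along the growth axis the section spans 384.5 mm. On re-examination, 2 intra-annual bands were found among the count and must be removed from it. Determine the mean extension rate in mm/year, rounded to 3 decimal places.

0.513 mm/year

Adjusted count: 742 − 2 + 10 = 750 rings.
Extension rate ≈ 384.5 / 750 = 0.513 mm/year.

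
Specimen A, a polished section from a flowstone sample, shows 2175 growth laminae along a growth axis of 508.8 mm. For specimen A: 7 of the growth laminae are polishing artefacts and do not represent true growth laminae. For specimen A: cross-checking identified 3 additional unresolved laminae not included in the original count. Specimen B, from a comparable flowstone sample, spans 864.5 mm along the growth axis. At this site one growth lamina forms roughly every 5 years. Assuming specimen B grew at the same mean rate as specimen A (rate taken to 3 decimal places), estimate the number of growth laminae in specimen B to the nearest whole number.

Specimen A: after corrections the count is 2175 − 7 + 3 = 2171 growth laminae.
Specimen A: 2171 growth laminae at 5 years each span 2171 × 5 = 10855 years.
A: Extension rate ≈ 508.8 / 10855 = 0.047 mm/year.
For B, 864.5 / 0.047 = 18393.62 years; at 5 years per growth lamina that is 18393.62 / 5 ≈ 3679 growth laminae.

3679 growth laminae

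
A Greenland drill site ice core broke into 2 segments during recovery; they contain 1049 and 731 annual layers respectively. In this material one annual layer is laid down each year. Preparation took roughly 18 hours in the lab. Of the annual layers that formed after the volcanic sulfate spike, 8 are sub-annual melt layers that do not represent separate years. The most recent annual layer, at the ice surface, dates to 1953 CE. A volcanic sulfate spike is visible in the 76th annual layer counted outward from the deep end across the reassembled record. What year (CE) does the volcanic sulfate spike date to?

257 CE

Total annual layers = 1049 + 731 = 1780.
1780 − 76 = 1704 annual layers lie beyond the volcanic sulfate spike toward the ice surface.
1704 − 8 false = 1696 true annual layers after the volcanic sulfate spike.
The annual layer at the ice surface is 1953 CE, so the volcanic sulfate spike dates to 1953 − 1696 = 257 CE.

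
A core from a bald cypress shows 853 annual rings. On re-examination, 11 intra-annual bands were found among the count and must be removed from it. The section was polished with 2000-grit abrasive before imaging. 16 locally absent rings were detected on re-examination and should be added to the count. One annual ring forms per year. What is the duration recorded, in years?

Correcting the raw count gives 853 − 11 + 16 = 858 true annual rings.
One annual ring per year makes the duration 858 years.

858 years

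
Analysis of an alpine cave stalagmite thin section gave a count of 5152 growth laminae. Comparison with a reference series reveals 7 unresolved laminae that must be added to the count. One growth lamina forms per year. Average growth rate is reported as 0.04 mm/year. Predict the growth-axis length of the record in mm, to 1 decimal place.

206.4 mm

True growth lamina count = 5152 + 7 = 5159.
Predicted length = 0.04 mm/year × 5159 years = 206.4 mm.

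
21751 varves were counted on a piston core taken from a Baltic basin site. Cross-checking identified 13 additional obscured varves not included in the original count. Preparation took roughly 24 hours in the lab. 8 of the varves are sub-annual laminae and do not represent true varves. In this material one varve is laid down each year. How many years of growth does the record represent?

True varve count = 21751 − 8 + 13 = 21756.
At one varve per year, that is 21756 years.

21756 years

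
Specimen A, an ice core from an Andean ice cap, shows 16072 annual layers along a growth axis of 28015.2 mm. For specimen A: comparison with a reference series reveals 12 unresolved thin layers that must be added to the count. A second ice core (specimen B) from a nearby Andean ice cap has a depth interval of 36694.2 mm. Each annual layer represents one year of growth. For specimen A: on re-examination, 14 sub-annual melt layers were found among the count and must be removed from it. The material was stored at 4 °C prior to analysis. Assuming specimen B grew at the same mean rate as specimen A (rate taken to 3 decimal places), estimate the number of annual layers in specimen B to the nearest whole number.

21052 annual layers

Specimen A: adjusted count: 16072 − 14 + 12 = 16070 annual layers.
A: Extension rate ≈ 28015.2 / 16070 = 1.743 mm/yr.
Specimen B: 36694.2 mm / 1.743 mm per year = 21052.32 years ≈ 21052 annual layers.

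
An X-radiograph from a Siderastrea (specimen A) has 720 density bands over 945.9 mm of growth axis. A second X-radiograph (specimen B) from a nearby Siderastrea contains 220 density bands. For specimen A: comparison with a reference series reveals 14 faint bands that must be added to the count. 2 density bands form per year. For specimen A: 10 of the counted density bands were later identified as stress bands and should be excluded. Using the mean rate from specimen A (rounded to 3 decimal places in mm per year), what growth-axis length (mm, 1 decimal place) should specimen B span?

287.4 mm

Specimen A: true density band count = 720 − 10 + 14 = 724.
Specimen A: with 2 density bands per year, 724 / 2 = 362 years.
A: Extension rate ≈ 945.9 / 362 = 2.613 mm per year.
Specimen B: with 2 density bands per year, 220 / 2 = 110 years. Length of B = 2.613 × 110 = 287.4 mm.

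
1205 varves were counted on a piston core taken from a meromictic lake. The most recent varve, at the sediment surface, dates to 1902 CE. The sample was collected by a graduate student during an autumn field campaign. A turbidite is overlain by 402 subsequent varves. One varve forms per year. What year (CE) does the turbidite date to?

There are 402 varves younger than the turbidite.
1902 − 402 = 1500 CE.

1500 CE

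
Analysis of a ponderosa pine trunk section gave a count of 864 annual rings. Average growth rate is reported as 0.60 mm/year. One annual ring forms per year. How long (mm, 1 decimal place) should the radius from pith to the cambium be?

The record spans 864 years at 0.60 mm per year.
864 years at 0.60 mm/year gives 0.60 × 864 = 518.4 mm.

518.4 mm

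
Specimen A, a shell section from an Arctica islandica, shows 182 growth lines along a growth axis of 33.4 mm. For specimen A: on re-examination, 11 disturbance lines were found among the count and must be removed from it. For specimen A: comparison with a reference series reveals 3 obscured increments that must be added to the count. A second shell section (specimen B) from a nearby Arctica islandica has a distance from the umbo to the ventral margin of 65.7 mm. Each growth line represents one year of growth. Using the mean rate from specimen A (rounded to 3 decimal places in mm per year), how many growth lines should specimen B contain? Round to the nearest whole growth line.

342 growth lines

Specimen A: correcting the raw count gives 182 − 11 + 3 = 174 true growth lines.
A: 33.4 mm over 174 years gives 33.4 / 174 ≈ 0.192 mm/yr.
For B, 65.7 / 0.192 = 342.19 years ≈ 342 growth lines.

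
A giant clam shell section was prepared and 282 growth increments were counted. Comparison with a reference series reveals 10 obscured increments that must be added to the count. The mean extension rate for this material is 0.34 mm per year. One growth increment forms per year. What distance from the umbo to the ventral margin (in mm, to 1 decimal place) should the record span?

True growth increment count = 282 + 10 = 292.
292 years at 0.34 mm/year gives 0.34 × 292 = 99.3 mm.

99.3 mm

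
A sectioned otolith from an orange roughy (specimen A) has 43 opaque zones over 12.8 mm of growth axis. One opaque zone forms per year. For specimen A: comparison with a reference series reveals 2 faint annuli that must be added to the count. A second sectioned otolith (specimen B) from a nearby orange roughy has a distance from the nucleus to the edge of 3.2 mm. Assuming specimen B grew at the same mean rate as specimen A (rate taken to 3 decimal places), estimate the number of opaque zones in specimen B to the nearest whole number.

Specimen A: adjusted count: 43 + 2 = 45 opaque zones.
A: Extension rate ≈ 12.8 / 45 = 0.284 mm/yr.
Specimen B: 3.2 mm / 0.284 mm per year = 11.27 years ≈ 11 opaque zones.

11 opaque zones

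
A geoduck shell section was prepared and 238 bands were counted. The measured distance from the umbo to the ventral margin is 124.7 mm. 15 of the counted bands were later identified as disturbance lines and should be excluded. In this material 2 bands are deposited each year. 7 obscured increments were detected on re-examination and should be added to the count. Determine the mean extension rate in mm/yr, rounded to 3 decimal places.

True band count = 238 − 15 + 7 = 230.
230 bands at 2 per year is 230 / 2 = 115 years.
Extension rate ≈ 124.7 / 115 = 1.084 mm/yr.

1.084 mm/yr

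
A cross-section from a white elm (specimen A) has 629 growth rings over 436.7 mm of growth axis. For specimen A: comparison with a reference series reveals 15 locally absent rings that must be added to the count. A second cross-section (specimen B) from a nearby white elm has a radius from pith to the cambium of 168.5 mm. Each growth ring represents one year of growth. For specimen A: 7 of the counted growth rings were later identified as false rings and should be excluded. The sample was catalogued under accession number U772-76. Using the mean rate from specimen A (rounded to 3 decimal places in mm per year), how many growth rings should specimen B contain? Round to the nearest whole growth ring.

246 growth rings

Specimen A: correcting the raw count gives 629 − 7 + 15 = 637 true growth rings.
A: 436.7 mm over 637 years gives 436.7 / 637 ≈ 0.686 mm/year.
B spans 168.5 / 0.686 = 245.63 years ≈ 246 growth rings.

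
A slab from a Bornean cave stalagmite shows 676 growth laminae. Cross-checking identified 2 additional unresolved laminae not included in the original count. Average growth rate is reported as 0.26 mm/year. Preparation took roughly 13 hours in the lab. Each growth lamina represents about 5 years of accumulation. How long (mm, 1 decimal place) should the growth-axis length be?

Adjusted count: 676 + 2 = 678 growth laminae.
At 5 years per growth lamina, 678 × 5 = 3390 years.
Predicted length = 0.26 mm/year × 3390 years = 881.4 mm.

881.4 mm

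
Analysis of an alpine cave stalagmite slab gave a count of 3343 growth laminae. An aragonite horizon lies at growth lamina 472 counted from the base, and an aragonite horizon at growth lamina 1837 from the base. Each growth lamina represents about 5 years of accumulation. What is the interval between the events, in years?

6825 yr

Separation: 1837 − 472 = 1365 growth laminae.
At 5 years per growth lamina, 1365 × 5 = 6825 years.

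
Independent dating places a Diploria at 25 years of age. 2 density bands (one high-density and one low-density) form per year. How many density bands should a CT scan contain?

With 2 density bands per year, 25 years would produce 25 × 2 = 50 density bands.
So 50 density bands should be present.

50 density bands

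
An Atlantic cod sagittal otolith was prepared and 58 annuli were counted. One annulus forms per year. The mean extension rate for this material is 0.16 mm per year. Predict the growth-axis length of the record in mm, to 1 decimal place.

The record spans 58 years at 0.16 mm per year.
58 years at 0.16 mm/year gives 0.16 × 58 = 9.3 mm.

9.3 mm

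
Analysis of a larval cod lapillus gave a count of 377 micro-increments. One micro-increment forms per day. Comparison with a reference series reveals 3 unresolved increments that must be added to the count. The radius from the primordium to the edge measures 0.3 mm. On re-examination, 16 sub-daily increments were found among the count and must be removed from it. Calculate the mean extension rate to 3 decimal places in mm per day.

After corrections the count is 377 − 16 + 3 = 364 micro-increments.
Extension rate ≈ 0.3 / 364 = 0.001 mm per day.

0.001 mm per day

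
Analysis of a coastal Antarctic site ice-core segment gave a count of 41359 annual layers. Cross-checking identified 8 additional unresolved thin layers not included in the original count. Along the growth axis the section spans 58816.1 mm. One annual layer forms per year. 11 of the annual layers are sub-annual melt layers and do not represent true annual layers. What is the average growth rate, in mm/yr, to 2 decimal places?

1.42 mm/yr

Adjusted count: 41359 − 11 + 8 = 41356 annual layers.
58816.1 mm over 41356 years gives 58816.1 / 41356 ≈ 1.42 mm/yr.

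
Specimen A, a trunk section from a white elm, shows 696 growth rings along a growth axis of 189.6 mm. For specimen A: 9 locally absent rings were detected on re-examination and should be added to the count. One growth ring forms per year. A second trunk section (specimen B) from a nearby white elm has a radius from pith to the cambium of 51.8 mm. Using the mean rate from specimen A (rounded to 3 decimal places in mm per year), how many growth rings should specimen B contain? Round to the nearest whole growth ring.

Specimen A: adjusted count: 696 + 9 = 705 growth rings.
A: Extension rate ≈ 189.6 / 705 = 0.269 mm/year.
Specimen B: 51.8 mm / 0.269 mm per year = 192.57 years ≈ 193 growth rings.

193 growth rings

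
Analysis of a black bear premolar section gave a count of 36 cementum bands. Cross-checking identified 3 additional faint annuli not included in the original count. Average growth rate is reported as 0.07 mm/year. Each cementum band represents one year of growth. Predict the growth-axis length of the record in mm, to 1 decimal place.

2.7 mm

Correcting the raw count gives 36 + 3 = 39 true cementum bands.
Predicted length = 0.07 mm/year × 39 years = 2.7 mm.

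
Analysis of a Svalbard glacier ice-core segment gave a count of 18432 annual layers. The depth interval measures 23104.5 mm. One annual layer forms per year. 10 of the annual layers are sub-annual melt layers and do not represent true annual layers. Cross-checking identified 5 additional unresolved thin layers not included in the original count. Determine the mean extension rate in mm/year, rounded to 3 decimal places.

1.254 mm/year

Correcting the raw count gives 18432 − 10 + 5 = 18427 true annual layers.
Extension rate ≈ 23104.5 / 18427 = 1.254 mm/year.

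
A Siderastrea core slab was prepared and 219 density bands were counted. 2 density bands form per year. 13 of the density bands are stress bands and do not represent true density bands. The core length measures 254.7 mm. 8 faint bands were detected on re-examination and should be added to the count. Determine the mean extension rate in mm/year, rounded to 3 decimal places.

Adjusted count: 219 − 13 + 8 = 214 density bands.
Dividing by 2 density bands per year: 214 / 2 = 107 years.
Extension rate ≈ 254.7 / 107 = 2.380 mm/year.

2.380 mm/year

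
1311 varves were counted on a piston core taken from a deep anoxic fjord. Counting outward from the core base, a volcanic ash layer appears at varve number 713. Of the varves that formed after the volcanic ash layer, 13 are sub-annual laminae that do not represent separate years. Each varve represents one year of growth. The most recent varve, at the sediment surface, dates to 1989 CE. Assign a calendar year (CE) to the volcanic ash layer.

1404 CE

The volcanic ash layer sits at varve 713 from the core base, so 1311 − 713 = 598 varves formed after it.
Removing the 13 false varves leaves 598 − 13 = 585 true varves beyond the volcanic ash layer.
1989 − 585 = 1404 CE.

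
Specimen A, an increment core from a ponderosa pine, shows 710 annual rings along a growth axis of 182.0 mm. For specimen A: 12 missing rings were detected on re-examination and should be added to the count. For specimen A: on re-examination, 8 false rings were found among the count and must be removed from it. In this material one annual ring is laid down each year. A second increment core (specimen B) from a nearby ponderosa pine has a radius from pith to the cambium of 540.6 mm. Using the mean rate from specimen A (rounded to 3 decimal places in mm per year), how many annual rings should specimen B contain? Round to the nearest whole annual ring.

Specimen A: after corrections the count is 710 − 8 + 12 = 714 annual rings.
A: 182.0 mm over 714 years gives 182.0 / 714 ≈ 0.255 mm per year.
For B, 540.6 / 0.255 = 2120.00 years ≈ 2120 annual rings.

2120 annual rings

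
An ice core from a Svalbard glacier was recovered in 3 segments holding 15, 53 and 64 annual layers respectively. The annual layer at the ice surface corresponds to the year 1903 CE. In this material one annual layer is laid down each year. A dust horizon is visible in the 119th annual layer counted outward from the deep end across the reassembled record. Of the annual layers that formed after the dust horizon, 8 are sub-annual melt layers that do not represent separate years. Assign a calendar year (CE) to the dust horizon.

1898 CE

Total annual layers = 15 + 53 + 64 = 132.
Between annual layer 119 and the ice surface there are 132 − 119 = 13 annual layers.
Excluding 8 false annual layers: 13 − 8 = 5.
1903 − 5 = 1898 CE.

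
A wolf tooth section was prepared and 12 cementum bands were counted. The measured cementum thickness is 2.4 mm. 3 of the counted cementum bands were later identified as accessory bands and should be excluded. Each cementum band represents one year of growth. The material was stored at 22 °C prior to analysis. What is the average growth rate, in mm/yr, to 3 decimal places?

Adjusted count: 12 − 3 = 9 cementum bands.
2.4 mm over 9 years gives 2.4 / 9 ≈ 0.267 mm/yr.

0.267 mm/yr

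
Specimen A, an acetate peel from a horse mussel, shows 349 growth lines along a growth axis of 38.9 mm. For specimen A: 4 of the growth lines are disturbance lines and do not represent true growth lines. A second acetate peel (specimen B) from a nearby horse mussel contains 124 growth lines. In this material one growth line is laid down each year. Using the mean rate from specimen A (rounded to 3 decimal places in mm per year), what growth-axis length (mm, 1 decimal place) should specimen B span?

Specimen A: after corrections the count is 349 − 4 = 345 growth lines.
A: 38.9 mm over 345 years gives 38.9 / 345 ≈ 0.113 mm per year.
B's length ≈ 0.113 × 124 = 14.0 mm.

14.0 mm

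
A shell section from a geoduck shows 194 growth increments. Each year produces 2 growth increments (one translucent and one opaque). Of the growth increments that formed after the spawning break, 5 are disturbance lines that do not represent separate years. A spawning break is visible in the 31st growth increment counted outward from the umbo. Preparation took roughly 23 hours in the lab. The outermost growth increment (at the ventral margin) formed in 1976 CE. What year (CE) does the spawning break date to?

1897 CE

194 − 31 = 163 growth increments lie beyond the spawning break toward the ventral margin.
163 − 5 false = 158 true growth increments after the spawning break.
158 growth increments at 2 per year is 158 / 2 = 79 years.
The growth increment at the ventral margin is 1976 CE, so the spawning break dates to 1976 − 79 = 1897 CE.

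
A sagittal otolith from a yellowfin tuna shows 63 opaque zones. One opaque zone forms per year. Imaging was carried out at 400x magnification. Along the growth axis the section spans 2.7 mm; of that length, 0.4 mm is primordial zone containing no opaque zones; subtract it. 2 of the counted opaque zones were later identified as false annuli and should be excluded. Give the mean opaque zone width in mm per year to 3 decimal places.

0.038 mm per year

After corrections the count is 63 − 2 = 61 opaque zones.
Net length = 2.7 − 0.4 = 2.3 mm.
Mean rate = 2.3 mm / 61 years ≈ 0.038 mm per year.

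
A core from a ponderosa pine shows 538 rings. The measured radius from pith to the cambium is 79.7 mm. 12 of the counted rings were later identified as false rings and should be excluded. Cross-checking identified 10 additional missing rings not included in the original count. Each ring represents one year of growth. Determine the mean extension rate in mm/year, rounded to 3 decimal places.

0.149 mm/year

After corrections the count is 538 − 12 + 10 = 536 rings.
Mean rate = 79.7 mm / 536 years ≈ 0.149 mm/year.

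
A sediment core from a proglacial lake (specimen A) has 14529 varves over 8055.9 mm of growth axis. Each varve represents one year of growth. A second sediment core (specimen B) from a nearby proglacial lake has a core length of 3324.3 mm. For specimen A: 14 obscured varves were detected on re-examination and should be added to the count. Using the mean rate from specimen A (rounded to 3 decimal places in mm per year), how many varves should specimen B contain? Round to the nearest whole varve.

6001 varves

Specimen A: correcting the raw count gives 14529 + 14 = 14543 true varves.
A: Mean rate = 8055.9 mm / 14543 years ≈ 0.554 mm/yr.
For B, 3324.3 / 0.554 = 6000.54 years ≈ 6001 varves.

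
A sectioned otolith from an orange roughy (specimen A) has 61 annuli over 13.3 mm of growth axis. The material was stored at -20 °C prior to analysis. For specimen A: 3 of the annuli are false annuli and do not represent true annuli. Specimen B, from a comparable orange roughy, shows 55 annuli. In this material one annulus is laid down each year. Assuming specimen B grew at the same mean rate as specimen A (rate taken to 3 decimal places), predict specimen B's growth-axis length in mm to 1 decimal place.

Specimen A: after corrections the count is 61 − 3 = 58 annuli.
A: Extension rate ≈ 13.3 / 58 = 0.229 mm/year.
B's length ≈ 0.229 × 55 = 12.6 mm.

12.6 mm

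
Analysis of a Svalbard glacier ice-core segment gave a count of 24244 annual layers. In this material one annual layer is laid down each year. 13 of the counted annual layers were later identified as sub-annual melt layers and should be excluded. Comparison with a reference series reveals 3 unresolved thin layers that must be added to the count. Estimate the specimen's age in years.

After corrections the count is 24244 − 13 + 3 = 24234 annual layers.
At one annual layer per year, that is 24234 years.

24234 yr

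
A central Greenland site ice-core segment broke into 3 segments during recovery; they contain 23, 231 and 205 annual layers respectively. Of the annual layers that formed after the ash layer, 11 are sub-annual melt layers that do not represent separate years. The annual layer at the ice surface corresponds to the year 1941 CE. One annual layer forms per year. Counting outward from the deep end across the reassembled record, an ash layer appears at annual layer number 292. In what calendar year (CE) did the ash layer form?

Total annual layers = 23 + 231 + 205 = 459.
Between annual layer 292 and the ice surface there are 459 − 292 = 167 annual layers.
Excluding 11 false annual layers: 167 − 11 = 156.
The annual layer at the ice surface is 1941 CE, so the ash layer dates to 1941 − 156 = 1785 CE.

1785 CE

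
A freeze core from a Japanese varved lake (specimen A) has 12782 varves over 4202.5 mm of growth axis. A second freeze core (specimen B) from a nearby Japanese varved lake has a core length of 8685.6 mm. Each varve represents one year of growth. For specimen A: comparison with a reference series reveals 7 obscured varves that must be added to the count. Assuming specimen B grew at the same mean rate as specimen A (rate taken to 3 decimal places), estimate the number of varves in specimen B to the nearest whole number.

26400 varves

Specimen A: after corrections the count is 12782 + 7 = 12789 varves.
A: Mean rate = 4202.5 mm / 12789 years ≈ 0.329 mm per year.
For B, 8685.6 / 0.329 = 26400.00 years ≈ 26400 varves.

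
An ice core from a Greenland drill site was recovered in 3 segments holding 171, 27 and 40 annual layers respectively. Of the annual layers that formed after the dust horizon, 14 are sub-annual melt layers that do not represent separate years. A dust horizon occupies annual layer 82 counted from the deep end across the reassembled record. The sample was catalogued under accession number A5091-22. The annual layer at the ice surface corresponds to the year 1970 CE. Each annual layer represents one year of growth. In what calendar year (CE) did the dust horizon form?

Total annual layers = 171 + 27 + 40 = 238.
238 − 82 = 156 annual layers lie beyond the dust horizon toward the ice surface.
156 − 14 false = 142 true annual layers after the dust horizon.
The annual layer at the ice surface is 1970 CE, so the dust horizon dates to 1970 − 142 = 1828 CE.

1828 CE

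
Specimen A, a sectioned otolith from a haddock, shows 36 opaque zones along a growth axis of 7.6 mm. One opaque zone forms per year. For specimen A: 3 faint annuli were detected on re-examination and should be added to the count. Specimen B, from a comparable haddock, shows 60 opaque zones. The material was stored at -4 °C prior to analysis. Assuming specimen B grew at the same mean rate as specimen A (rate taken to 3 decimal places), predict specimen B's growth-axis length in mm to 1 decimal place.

11.7 mm

Specimen A: after corrections the count is 36 + 3 = 39 opaque zones.
A: Extension rate ≈ 7.6 / 39 = 0.195 mm per year.
For B, 0.195 mm/year × 60 years = 11.7 mm.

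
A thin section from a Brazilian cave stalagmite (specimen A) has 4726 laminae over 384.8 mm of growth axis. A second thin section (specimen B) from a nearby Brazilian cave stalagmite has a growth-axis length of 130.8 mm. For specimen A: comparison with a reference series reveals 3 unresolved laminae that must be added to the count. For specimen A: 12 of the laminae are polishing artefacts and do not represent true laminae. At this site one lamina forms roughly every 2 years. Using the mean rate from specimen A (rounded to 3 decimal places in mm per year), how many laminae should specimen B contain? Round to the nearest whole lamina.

Specimen A: correcting the raw count gives 4726 − 12 + 3 = 4717 true laminae.
Specimen A: 4717 laminae at 2 years each span 4717 × 2 = 9434 years.
A: 384.8 mm over 9434 years gives 384.8 / 9434 ≈ 0.041 mm/yr.
Specimen B: 130.8 mm / 0.041 mm per year = 3190.24 years; at 2 years per lamina that is 3190.24 / 2 ≈ 1595 laminae.

1595 laminae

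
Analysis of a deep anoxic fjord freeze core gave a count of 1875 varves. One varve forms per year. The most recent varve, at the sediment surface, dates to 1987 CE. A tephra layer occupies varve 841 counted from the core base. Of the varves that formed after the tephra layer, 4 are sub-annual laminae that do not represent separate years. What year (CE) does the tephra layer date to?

Between varve 841 and the sediment surface there are 1875 − 841 = 1034 varves.
Excluding 4 false varves: 1034 − 4 = 1030.
Counting back 1030 years from 1987 CE places the tephra layer in 1987 − 1030 = 957 CE.

957 CE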